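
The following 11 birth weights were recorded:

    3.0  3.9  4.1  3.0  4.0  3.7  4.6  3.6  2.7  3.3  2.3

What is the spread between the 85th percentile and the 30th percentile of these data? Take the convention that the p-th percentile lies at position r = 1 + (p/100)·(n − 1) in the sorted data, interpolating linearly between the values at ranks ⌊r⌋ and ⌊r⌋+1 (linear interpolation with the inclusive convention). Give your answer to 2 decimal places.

Sorted: 2.3, 2.7, 3.0, 3.0, 3.3, 3.6, 3.7, 3.9, 4.0, 4.1, 4.6.
n = 11.
P30: r = 4 (integer) → 3.
P85: r = 9.5; ranks 9–10 are 4.0, 4.1; interpolating gives 4.05.
Difference: 4.05 − 3 = 1.05.

1.05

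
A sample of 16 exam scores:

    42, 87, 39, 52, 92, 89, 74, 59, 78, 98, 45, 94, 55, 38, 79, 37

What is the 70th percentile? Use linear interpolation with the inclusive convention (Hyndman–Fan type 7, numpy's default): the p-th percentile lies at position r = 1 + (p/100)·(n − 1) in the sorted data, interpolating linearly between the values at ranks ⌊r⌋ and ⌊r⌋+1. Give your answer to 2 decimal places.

83.00

Sorted: 37, 38, 39, 42, 45, 52, 55, 59, 74, 78, 79, 87, 89, 92, 94, 98.
n = 16.
r = 1 + (70/100)·(16 − 1) = 1 + 10.5 = 11.5.
Rank 11 is 79 and rank 12 is 87.
Interpolate: 79 + 0.5·(87 − 79) = 79 + 0.5·8 = 83.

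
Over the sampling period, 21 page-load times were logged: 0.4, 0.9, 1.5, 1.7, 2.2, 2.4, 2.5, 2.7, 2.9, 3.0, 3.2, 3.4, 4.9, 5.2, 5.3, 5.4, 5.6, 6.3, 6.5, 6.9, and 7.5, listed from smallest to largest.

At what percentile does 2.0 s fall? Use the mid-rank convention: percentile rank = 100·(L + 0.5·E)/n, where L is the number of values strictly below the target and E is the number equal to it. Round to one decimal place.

Count below 2.0: L = 4; count equal: E = 0; n = 21.
Percentile rank = 100·(4 + 0.5·0)/21 = 100·4/21 = 19.05.

19.0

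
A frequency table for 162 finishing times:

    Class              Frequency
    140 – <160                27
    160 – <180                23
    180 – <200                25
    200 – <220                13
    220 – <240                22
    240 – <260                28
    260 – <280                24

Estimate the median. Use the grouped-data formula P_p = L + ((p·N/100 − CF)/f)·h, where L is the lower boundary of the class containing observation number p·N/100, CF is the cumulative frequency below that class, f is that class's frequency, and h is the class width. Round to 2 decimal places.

209.23

N = 162; target position k = 50/100 · 162 = 81.
Cumulative frequencies: 27, 50, 75, 88, 110, 138, 162.
Observation 81 falls in the class 200 – <220.
L = 200, CF = 75, f = 13, h = 20.
P50 = 200 + ((81 − 75)/13)·20 = 200 + 9.23077 = 209.231.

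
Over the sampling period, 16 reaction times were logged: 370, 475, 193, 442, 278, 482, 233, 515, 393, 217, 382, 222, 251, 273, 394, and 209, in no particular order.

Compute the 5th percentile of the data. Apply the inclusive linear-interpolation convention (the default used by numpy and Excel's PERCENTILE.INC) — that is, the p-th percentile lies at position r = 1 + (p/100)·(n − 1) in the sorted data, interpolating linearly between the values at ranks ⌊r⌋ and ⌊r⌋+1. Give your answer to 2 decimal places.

205.00

Sorted: 193, 209, 217, 222, 233, 251, 273, 278, 370, 382, 393, 394, 442, 475, 482, 515.
n = 16.
r = 1 + (5/100)·(16 − 1) = 1 + 0.75 = 1.75.
Rank 1 is 193 and rank 2 is 209.
Interpolate: 193 + 0.75·(209 − 193) = 193 + 0.75·16 = 205.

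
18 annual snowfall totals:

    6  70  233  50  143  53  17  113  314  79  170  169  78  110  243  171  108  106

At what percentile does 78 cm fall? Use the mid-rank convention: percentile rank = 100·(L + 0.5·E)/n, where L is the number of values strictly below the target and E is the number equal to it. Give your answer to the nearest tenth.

30.6

Sorted: 6, 17, 50, 53, 70, 78, 79, 106, 108, 110, 113, 143, 169, 170, 171, 233, 243, 314.
Count below 78: L = 5; count equal: E = 1; n = 18.
Percentile rank = 100·(5 + 0.5·1)/18 = 100·5.5/18 = 30.56.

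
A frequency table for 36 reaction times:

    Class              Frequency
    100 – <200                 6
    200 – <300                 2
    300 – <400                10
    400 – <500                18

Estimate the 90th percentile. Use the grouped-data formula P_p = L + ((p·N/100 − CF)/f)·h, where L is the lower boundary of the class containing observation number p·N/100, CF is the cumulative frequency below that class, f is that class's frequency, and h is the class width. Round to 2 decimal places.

N = 36; target position k = 90/100 · 36 = 32.4.
Cumulative frequencies: 6, 8, 18, 36.
Observation 32.4 falls in the class 400 – <500.
L = 400, CF = 18, f = 18, h = 100.
P90 = 400 + ((32.4 − 18)/18)·100 = 400 + 80 = 480.

480.00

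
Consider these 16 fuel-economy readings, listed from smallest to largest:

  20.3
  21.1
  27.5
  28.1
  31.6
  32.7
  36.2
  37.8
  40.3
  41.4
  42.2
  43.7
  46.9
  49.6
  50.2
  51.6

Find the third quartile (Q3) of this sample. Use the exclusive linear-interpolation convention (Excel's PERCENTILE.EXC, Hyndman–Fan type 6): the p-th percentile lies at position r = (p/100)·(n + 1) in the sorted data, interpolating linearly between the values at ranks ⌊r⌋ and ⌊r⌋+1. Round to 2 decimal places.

46.10

n = 16.
r = (75/100)·(16 + 1) = 12.75.
Rank 12 is 43.7 and rank 13 is 46.9.
Interpolate: 43.7 + 0.75·(46.9 − 43.7) = 43.7 + 0.75·3.2 = 46.1.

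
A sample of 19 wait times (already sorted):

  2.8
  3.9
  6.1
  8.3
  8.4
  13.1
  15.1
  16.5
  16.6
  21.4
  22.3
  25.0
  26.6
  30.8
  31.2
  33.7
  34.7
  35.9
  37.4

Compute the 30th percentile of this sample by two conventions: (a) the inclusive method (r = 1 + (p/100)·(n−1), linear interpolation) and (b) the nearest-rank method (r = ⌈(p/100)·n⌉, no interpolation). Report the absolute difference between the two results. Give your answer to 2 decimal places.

0.80

n = 19.
(a) r = 6.4; between ranks 6 (13.1) and 7 (15.1): 13.9.
(b) the nearest-rank method: rank 6 → 13.1.
|13.9 − 13.1| = 0.8.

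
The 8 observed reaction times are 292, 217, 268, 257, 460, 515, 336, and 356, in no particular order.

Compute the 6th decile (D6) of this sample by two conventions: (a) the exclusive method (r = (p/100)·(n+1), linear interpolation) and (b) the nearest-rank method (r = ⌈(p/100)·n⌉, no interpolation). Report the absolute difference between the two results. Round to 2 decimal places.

Sorted: 217, 257, 268, 292, 336, 356, 460, 515.
n = 8.
(a) r = 5.4; between ranks 5 (336) and 6 (356): 344.
(b) the nearest-rank method: rank 5 → 336.
|344 − 336| = 8.

8.00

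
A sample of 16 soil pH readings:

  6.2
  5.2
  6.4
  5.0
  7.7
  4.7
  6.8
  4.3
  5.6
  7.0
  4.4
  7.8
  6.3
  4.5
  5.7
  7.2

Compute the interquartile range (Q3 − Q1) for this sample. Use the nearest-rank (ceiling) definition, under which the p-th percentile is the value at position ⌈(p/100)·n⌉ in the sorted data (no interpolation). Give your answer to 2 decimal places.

2.10

Sorted: 4.3, 4.4, 4.5, 4.7, 5.0, 5.2, 5.6, 5.7, 6.2, 6.3, 6.4, 6.8, 7.0, 7.2, 7.7, 7.8.
n = 16.
P25: rank ⌈25/100·16⌉ = 4 → 4.7.
P75: rank ⌈75/100·16⌉ = 12 → 6.8.
Difference: 6.8 − 4.7 = 2.1.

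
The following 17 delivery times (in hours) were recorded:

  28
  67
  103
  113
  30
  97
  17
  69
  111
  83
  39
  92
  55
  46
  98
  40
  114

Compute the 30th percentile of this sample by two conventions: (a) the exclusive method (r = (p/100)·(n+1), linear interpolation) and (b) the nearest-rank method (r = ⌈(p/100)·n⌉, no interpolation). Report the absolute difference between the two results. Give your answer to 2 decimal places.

Sorted: 17, 28, 30, 39, 40, 46, 55, 67, 69, 83, 92, 97, 98, 103, 111, 113, 114.
n = 17.
(a) r = 5.4; between ranks 5 (40) and 6 (46): 42.4.
(b) the nearest-rank method: rank 6 → 46.
|42.4 − 46| = 3.6.

3.60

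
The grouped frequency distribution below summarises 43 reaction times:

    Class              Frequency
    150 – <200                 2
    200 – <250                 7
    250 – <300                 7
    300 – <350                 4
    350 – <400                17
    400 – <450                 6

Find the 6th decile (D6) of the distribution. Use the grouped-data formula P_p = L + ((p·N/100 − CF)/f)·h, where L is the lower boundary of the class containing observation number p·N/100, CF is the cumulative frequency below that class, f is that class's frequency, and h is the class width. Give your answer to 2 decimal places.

367.06

N = 43; target position k = 60/100 · 43 = 25.8.
Cumulative frequencies: 2, 9, 16, 20, 37, 43.
Observation 25.8 falls in the class 350 – <400.
L = 350, CF = 20, f = 17, h = 50.
P60 = 350 + ((25.8 − 20)/17)·50 = 350 + 17.0588 = 367.059.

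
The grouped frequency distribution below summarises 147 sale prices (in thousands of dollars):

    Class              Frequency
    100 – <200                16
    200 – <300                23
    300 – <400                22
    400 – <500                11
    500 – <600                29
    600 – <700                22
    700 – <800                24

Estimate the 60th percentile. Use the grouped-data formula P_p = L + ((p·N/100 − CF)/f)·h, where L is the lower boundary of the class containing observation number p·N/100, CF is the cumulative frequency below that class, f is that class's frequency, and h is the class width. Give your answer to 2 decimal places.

N = 147; target position k = 60/100 · 147 = 88.2.
Cumulative frequencies: 16, 39, 61, 72, 101, 123, 147.
Observation 88.2 falls in the class 500 – <600.
L = 500, CF = 72, f = 29, h = 100.
P60 = 500 + ((88.2 − 72)/29)·100 = 500 + 55.8621 = 555.862.

555.86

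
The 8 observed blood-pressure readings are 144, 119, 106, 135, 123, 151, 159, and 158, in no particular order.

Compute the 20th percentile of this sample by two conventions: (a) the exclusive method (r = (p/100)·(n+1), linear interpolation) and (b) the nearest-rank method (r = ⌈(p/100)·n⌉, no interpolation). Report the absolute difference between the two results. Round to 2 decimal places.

Sorted: 106, 119, 123, 135, 144, 151, 158, 159.
n = 8.
(a) r = 1.8; between ranks 1 (106) and 2 (119): 116.4.
(b) the nearest-rank method: rank 2 → 119.
|116.4 − 119| = 2.6.

2.60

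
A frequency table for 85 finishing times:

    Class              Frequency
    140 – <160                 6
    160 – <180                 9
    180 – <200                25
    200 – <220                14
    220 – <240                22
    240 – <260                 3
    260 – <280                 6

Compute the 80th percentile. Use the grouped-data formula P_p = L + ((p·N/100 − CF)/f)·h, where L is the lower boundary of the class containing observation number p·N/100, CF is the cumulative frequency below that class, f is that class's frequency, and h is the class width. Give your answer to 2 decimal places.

232.73

N = 85; target position k = 80/100 · 85 = 68.
Cumulative frequencies: 6, 15, 40, 54, 76, 79, 85.
Observation 68 falls in the class 220 – <240.
L = 220, CF = 54, f = 22, h = 20.
P80 = 220 + ((68 − 54)/22)·20 = 220 + 12.7273 = 232.727.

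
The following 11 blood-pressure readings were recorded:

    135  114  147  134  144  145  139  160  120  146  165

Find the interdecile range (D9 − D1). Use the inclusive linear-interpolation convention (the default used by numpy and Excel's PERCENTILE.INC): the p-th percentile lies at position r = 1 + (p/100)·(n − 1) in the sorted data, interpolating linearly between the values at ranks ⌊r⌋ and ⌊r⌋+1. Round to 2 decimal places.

Sorted: 114, 120, 134, 135, 139, 144, 145, 146, 147, 160, 165.
n = 11.
P10: r = 2 (integer) → 120.
P90: r = 10 (integer) → 160.
Difference: 160 − 120 = 40.

40.00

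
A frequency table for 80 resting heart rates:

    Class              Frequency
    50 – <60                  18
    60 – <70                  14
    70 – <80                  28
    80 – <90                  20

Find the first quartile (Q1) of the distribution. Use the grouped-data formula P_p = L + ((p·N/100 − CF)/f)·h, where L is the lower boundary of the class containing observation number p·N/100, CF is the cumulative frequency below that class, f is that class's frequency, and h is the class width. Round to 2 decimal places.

N = 80; target position k = 25/100 · 80 = 20.
Cumulative frequencies: 18, 32, 60, 80.
Observation 20 falls in the class 60 – <70.
L = 60, CF = 18, f = 14, h = 10.
P25 = 60 + ((20 − 18)/14)·10 = 60 + 1.42857 = 61.4286.

61.43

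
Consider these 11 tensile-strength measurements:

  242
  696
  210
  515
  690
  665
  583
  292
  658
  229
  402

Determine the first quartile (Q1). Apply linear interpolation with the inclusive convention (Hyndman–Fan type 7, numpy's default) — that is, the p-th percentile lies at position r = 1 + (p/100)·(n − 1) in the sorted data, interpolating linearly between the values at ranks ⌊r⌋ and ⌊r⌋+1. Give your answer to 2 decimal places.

267.00

Sorted: 210, 229, 242, 292, 402, 515, 583, 658, 665, 690, 696.
n = 11.
r = 1 + (25/100)·(11 − 1) = 1 + 2.5 = 3.5.
Rank 3 is 242 and rank 4 is 292.
Interpolate: 242 + 0.5·(292 − 242) = 242 + 0.5·50 = 267.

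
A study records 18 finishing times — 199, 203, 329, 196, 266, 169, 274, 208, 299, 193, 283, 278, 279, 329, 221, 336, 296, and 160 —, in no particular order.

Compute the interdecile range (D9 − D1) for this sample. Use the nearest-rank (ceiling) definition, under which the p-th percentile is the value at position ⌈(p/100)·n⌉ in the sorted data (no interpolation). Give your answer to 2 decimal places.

160.00

Sorted: 160, 169, 193, 196, 199, 203, 208, 221, 266, 274, 278, 279, 283, 296, 299, 329, 329, 336.
n = 18.
P10: rank ⌈10/100·18⌉ = 2 → 169.
P90: rank ⌈90/100·18⌉ = 17 → 329.
Difference: 329 − 169 = 160.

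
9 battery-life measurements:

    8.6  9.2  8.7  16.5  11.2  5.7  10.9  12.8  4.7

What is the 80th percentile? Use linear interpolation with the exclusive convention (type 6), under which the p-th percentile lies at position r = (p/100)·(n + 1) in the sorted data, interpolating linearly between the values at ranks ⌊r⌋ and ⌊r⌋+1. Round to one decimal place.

12.8

Sorted: 4.7, 5.7, 8.6, 8.7, 9.2, 10.9, 11.2, 12.8, 16.5.
n = 9.
r = (80/100)·(9 + 1) = 8.
r is an integer, so P80 is the value at rank 8: 12.8.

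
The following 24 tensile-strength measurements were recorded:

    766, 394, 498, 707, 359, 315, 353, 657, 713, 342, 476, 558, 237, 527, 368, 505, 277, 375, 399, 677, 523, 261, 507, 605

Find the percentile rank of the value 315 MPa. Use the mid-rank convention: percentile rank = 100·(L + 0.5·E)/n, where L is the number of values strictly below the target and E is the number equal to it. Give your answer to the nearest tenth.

Sorted: 237, 261, 277, 315, 342, 353, 359, 368, 375, 394, 399, 476, 498, 505, 507, 523, 527, 558, 605, 657, 677, 707, 713, 766.
Count below 315: L = 3; count equal: E = 1; n = 24.
Percentile rank = 100·(3 + 0.5·1)/24 = 100·3.5/24 = 14.58.

14.6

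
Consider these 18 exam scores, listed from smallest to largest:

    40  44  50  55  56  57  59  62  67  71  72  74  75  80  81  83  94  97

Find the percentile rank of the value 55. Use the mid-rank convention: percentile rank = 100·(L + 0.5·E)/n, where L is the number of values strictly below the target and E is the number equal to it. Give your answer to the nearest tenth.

19.4

Count below 55: L = 3; count equal: E = 1; n = 18.
Percentile rank = 100·(3 + 0.5·1)/18 = 100·3.5/18 = 19.44.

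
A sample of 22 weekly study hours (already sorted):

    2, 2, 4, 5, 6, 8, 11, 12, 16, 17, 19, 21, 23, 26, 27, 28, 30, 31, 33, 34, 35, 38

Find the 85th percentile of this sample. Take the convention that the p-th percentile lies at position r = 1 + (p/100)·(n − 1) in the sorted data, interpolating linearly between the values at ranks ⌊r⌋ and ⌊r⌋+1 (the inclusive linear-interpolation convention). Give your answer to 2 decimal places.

n = 22.
r = 1 + (85/100)·(22 − 1) = 1 + 17.85 = 18.85.
Rank 18 is 31 and rank 19 is 33.
Interpolate: 31 + 0.85·(33 − 31) = 31 + 0.85·2 = 32.7.

32.70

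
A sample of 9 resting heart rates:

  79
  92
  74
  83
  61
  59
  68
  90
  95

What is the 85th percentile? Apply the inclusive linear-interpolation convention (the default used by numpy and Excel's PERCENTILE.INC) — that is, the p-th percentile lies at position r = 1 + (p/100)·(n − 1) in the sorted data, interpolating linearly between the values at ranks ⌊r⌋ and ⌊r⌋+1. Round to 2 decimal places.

91.60

Sorted: 59, 61, 68, 74, 79, 83, 90, 92, 95.
n = 9.
r = 1 + (85/100)·(9 − 1) = 1 + 6.8 = 7.8.
Rank 7 is 90 and rank 8 is 92.
Interpolate: 90 + 0.8·(92 − 90) = 90 + 0.8·2 = 91.6.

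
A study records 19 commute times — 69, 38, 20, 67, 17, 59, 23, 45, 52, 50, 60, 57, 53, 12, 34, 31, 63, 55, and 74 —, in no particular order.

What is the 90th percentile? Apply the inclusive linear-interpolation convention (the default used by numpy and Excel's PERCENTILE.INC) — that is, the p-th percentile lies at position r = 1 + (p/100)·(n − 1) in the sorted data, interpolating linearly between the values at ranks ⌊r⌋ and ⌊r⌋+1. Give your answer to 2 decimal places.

67.40

Sorted: 12, 17, 20, 23, 31, 34, 38, 45, 50, 52, 53, 55, 57, 59, 60, 63, 67, 69, 74.
n = 19.
r = 1 + (90/100)·(19 − 1) = 1 + 16.2 = 17.2.
Rank 17 is 67 and rank 18 is 69.
Interpolate: 67 + 0.2·(69 − 67) = 67 + 0.2·2 = 67.4.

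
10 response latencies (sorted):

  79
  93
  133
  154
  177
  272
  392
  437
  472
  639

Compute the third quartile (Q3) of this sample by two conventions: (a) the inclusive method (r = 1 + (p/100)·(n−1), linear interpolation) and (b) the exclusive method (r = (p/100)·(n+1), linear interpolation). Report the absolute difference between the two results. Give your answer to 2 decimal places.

20.00

n = 10.
(a) r = 7.75; between ranks 7 (392) and 8 (437): 425.75.
(b) r = 8.25; between ranks 8 (437) and 9 (472): 445.75.
|425.75 − 445.75| = 20.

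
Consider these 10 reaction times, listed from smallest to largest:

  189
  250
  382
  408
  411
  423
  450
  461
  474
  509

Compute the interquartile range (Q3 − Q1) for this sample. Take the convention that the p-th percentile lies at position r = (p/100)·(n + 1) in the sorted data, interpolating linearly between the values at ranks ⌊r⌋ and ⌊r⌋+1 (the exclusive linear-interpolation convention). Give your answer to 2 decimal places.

115.25

n = 10.
P25: r = 2.75; ranks 2–3 are 250, 382; interpolating gives 349.
P75: r = 8.25; ranks 8–9 are 461, 474; interpolating gives 464.25.
Difference: 464.25 − 349 = 115.25.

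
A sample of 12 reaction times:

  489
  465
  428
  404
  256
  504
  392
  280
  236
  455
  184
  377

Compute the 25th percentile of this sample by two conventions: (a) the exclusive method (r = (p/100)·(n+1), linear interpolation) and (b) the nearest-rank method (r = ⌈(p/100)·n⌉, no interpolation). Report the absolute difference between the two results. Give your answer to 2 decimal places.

Sorted: 184, 236, 256, 280, 377, 392, 404, 428, 455, 465, 489, 504.
n = 12.
(a) r = 3.25; between ranks 3 (256) and 4 (280): 262.
(b) the nearest-rank method: rank 3 → 256.
|262 − 256| = 6.

6.00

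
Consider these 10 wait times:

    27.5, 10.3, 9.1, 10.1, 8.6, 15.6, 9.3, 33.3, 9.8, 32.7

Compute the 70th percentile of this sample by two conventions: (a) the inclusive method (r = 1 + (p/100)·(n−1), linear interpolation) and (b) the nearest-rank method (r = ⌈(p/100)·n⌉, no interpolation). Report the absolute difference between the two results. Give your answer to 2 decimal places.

3.57

Sorted: 8.6, 9.1, 9.3, 9.8, 10.1, 10.3, 15.6, 27.5, 32.7, 33.3.
n = 10.
(a) r = 7.3; between ranks 7 (15.6) and 8 (27.5): 19.17.
(b) the nearest-rank method: rank 7 → 15.6.
|19.17 − 15.6| = 3.57.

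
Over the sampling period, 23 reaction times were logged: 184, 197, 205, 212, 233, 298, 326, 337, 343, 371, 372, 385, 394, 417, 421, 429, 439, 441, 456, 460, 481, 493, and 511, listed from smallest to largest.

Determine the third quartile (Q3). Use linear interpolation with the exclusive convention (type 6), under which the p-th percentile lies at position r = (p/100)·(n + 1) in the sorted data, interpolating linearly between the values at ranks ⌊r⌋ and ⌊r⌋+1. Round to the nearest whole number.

n = 23.
r = (75/100)·(23 + 1) = 18.
r is an integer, so P75 is the value at rank 18: 441.

441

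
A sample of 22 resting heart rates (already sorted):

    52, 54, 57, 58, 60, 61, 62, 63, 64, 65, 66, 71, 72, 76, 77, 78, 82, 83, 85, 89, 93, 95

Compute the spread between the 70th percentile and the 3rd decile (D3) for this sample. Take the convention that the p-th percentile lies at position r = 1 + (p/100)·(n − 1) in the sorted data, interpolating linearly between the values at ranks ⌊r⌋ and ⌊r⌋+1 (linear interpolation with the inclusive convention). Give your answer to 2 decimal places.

15.40

n = 22.
P30: r = 7.3; ranks 7–8 are 62, 63; interpolating gives 62.3.
P70: r = 15.7; ranks 15–16 are 77, 78; interpolating gives 77.7.
Difference: 77.7 − 62.3 = 15.4.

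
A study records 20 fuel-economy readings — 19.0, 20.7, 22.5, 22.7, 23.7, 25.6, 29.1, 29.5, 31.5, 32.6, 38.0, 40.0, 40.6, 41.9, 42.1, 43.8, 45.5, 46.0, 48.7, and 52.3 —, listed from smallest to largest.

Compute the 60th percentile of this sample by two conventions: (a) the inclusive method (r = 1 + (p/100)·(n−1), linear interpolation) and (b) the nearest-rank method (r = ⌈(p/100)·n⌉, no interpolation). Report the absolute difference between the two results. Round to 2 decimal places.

0.24

n = 20.
(a) r = 12.4; between ranks 12 (40.0) and 13 (40.6): 40.24.
(b) the nearest-rank method: rank 12 → 40.
|40.24 − 40| = 0.24.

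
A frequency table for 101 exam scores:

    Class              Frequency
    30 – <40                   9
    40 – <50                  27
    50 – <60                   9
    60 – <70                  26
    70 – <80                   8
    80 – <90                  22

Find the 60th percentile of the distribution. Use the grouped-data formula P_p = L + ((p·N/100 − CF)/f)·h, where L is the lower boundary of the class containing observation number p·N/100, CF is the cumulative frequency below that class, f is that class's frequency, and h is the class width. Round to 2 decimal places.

N = 101; target position k = 60/100 · 101 = 60.6.
Cumulative frequencies: 9, 36, 45, 71, 79, 101.
Observation 60.6 falls in the class 60 – <70.
L = 60, CF = 45, f = 26, h = 10.
P60 = 60 + ((60.6 − 45)/26)·10 = 60 + 6 = 66.

66.00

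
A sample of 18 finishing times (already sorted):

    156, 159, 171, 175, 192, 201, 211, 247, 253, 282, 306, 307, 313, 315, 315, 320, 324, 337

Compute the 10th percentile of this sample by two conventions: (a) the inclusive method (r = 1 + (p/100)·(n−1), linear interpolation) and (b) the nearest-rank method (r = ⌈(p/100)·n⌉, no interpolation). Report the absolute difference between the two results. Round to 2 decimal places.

n = 18.
(a) r = 2.7; between ranks 2 (159) and 3 (171): 167.4.
(b) the nearest-rank method: rank 2 → 159.
|167.4 − 159| = 8.4.

8.40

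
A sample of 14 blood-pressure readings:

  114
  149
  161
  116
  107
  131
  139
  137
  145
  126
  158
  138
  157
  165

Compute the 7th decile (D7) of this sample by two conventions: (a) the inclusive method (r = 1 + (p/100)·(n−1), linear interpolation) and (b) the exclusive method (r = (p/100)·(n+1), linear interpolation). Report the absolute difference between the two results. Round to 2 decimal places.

3.20

Sorted: 107, 114, 116, 126, 131, 137, 138, 139, 145, 149, 157, 158, 161, 165.
n = 14.
(a) r = 10.1; between ranks 10 (149) and 11 (157): 149.8.
(b) r = 10.5; between ranks 10 (149) and 11 (157): 153.
|149.8 − 153| = 3.2.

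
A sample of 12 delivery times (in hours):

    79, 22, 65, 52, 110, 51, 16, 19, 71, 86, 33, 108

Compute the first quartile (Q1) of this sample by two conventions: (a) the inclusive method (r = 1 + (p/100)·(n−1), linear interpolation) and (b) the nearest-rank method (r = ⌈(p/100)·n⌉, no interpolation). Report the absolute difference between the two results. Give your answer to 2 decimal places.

Sorted: 16, 19, 22, 33, 51, 52, 65, 71, 79, 86, 108, 110.
n = 12.
(a) r = 3.75; between ranks 3 (22) and 4 (33): 30.25.
(b) the nearest-rank method: rank 3 → 22.
|30.25 − 22| = 8.25.

8.25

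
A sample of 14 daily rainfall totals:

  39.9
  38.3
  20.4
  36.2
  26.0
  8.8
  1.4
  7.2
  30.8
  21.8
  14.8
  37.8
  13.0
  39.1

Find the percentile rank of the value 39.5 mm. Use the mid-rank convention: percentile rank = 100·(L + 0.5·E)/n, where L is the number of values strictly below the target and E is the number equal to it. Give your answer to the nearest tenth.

Sorted: 1.4, 7.2, 8.8, 13.0, 14.8, 20.4, 21.8, 26.0, 30.8, 36.2, 37.8, 38.3, 39.1, 39.9.
Count below 39.5: L = 13; count equal: E = 0; n = 14.
Percentile rank = 100·(13 + 0.5·0)/14 = 100·13/14 = 92.86.

92.9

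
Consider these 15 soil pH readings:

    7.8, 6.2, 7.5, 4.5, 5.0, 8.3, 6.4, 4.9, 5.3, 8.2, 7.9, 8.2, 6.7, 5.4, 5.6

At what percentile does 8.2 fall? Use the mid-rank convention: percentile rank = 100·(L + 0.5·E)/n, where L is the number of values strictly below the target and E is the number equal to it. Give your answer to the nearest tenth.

86.7

Sorted: 4.5, 4.9, 5.0, 5.3, 5.4, 5.6, 6.2, 6.4, 6.7, 7.5, 7.8, 7.9, 8.2, 8.2, 8.3.
Count below 8.2: L = 12; count equal: E = 2; n = 15.
Percentile rank = 100·(12 + 0.5·2)/15 = 100·13/15 = 86.67.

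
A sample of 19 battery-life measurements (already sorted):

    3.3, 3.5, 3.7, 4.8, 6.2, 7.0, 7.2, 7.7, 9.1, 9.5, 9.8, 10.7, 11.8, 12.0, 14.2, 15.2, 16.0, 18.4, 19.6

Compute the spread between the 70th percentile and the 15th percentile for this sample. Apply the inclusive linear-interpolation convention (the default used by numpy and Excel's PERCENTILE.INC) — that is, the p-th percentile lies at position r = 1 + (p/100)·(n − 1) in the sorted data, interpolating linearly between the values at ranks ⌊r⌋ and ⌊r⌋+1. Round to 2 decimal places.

n = 19.
P15: r = 3.7; ranks 3–4 are 3.7, 4.8; interpolating gives 4.47.
P70: r = 13.6; ranks 13–14 are 11.8, 12.0; interpolating gives 11.92.
Difference: 11.92 − 4.47 = 7.45.

7.45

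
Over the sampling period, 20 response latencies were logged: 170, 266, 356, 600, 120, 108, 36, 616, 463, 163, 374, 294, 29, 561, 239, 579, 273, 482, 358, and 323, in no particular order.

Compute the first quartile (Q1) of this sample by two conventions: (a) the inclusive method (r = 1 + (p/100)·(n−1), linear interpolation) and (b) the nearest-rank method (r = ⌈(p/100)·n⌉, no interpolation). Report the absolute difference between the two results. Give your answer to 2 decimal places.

Sorted: 29, 36, 108, 120, 163, 170, 239, 266, 273, 294, 323, 356, 358, 374, 463, 482, 561, 579, 600, 616.
n = 20.
(a) r = 5.75; between ranks 5 (163) and 6 (170): 168.25.
(b) the nearest-rank method: rank 5 → 163.
|168.25 − 163| = 5.25.

5.25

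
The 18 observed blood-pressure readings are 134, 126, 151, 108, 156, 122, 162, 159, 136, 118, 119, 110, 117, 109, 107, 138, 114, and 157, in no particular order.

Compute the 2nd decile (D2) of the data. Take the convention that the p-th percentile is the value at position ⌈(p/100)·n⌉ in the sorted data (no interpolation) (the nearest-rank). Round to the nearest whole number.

110

Sorted: 107, 108, 109, 110, 114, 117, 118, 119, 122, 126, 134, 136, 138, 151, 156, 157, 159, 162.
n = 18.
Position = ⌈20/100 · 18⌉ = ⌈3.6⌉ = 4.
The value at rank 4 is 110.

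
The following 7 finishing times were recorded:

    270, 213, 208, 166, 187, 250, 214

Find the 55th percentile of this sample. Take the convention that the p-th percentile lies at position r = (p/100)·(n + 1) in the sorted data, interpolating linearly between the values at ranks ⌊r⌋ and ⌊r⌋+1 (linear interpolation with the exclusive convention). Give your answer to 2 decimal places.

Sorted: 166, 187, 208, 213, 214, 250, 270.
n = 7.
r = (55/100)·(7 + 1) = 4.4.
Rank 4 is 213 and rank 5 is 214.
Interpolate: 213 + 0.4·(214 − 213) = 213 + 0.4·1 = 213.4.

213.40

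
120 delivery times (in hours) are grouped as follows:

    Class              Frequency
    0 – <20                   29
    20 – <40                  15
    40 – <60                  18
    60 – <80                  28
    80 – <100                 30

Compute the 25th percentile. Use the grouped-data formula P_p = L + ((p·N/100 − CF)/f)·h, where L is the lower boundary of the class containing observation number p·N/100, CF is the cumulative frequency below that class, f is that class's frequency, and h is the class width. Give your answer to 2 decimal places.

N = 120; target position k = 25/100 · 120 = 30.
Cumulative frequencies: 29, 44, 62, 90, 120.
Observation 30 falls in the class 20 – <40.
L = 20, CF = 29, f = 15, h = 20.
P25 = 20 + ((30 − 29)/15)·20 = 20 + 1.33333 = 21.3333.

21.33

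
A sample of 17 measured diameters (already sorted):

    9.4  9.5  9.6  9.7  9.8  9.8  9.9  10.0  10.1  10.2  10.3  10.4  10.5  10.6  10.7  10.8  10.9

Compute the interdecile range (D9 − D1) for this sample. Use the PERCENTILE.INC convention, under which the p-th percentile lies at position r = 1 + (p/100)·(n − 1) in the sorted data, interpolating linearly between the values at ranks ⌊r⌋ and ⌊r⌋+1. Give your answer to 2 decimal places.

1.18

n = 17.
P10: r = 2.6; ranks 2–3 are 9.5, 9.6; interpolating gives 9.56.
P90: r = 15.4; ranks 15–16 are 10.7, 10.8; interpolating gives 10.74.
Difference: 10.74 − 9.56 = 1.18.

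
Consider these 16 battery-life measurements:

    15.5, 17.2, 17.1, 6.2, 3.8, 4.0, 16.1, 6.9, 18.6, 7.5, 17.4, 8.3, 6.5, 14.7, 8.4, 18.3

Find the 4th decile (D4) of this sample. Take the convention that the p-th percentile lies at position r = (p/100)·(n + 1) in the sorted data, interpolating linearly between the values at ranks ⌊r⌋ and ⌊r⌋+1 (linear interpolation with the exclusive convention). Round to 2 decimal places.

8.14

Sorted: 3.8, 4.0, 6.2, 6.5, 6.9, 7.5, 8.3, 8.4, 14.7, 15.5, 16.1, 17.1, 17.2, 17.4, 18.3, 18.6.
n = 16.
r = (40/100)·(16 + 1) = 6.8.
Rank 6 is 7.5 and rank 7 is 8.3.
Interpolate: 7.5 + 0.8·(8.3 − 7.5) = 7.5 + 0.8·0.8 = 8.14.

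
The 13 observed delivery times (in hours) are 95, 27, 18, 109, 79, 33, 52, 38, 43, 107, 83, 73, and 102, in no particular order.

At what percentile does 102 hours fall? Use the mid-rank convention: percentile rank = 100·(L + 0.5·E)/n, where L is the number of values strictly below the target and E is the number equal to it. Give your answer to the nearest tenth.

80.8

Sorted: 18, 27, 33, 38, 43, 52, 73, 79, 83, 95, 102, 107, 109.
Count below 102: L = 10; count equal: E = 1; n = 13.
Percentile rank = 100·(10 + 0.5·1)/13 = 100·10.5/13 = 80.77.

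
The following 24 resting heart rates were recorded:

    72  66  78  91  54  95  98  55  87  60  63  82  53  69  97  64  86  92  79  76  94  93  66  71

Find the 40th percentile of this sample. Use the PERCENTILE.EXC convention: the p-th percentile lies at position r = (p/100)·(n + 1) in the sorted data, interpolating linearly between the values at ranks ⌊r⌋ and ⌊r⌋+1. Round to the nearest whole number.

71

Sorted: 53, 54, 55, 60, 63, 64, 66, 66, 69, 71, 72, 76, 78, 79, 82, 86, 87, 91, 92, 93, 94, 95, 97, 98.
n = 24.
r = (40/100)·(24 + 1) = 10.
r is an integer, so P40 is the value at rank 10: 71.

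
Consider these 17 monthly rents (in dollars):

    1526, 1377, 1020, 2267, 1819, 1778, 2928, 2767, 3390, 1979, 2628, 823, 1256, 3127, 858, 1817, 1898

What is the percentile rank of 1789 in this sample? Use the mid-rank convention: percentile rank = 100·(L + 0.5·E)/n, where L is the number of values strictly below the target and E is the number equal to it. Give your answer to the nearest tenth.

Sorted: 823, 858, 1020, 1256, 1377, 1526, 1778, 1817, 1819, 1898, 1979, 2267, 2628, 2767, 2928, 3127, 3390.
Count below 1789: L = 7; count equal: E = 0; n = 17.
Percentile rank = 100·(7 + 0.5·0)/17 = 100·7/17 = 41.18.

41.2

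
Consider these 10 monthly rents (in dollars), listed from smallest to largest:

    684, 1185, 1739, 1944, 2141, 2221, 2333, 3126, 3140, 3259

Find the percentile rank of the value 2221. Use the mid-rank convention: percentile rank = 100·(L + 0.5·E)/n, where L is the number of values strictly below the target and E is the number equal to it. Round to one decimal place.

Count below 2221: L = 5; count equal: E = 1; n = 10.
Percentile rank = 100·(5 + 0.5·1)/10 = 100·5.5/10 = 55.

55.0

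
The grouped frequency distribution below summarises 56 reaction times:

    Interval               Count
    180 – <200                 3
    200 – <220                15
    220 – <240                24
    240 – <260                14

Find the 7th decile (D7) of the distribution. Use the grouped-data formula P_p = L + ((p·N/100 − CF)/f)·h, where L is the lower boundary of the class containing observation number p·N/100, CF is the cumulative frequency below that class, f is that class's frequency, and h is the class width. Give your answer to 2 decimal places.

N = 56; target position k = 70/100 · 56 = 39.2.
Cumulative frequencies: 3, 18, 42, 56.
Observation 39.2 falls in the class 220 – <240.
L = 220, CF = 18, f = 24, h = 20.
P70 = 220 + ((39.2 − 18)/24)·20 = 220 + 17.6667 = 237.667.

237.67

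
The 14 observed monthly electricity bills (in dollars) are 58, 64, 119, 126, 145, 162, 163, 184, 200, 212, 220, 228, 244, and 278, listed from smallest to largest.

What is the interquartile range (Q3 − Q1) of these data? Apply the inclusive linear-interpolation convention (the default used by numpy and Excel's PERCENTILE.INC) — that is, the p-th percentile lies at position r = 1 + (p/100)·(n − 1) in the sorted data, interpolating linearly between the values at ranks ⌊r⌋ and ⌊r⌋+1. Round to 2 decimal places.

n = 14.
P25: r = 4.25; ranks 4–5 are 126, 145; interpolating gives 130.75.
P75: r = 10.75; ranks 10–11 are 212, 220; interpolating gives 218.
Difference: 218 − 130.75 = 87.25.

87.25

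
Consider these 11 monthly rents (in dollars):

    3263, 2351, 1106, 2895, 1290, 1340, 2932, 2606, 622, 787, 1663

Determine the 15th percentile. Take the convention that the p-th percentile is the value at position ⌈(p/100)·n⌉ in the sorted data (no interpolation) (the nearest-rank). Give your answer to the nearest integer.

787

Sorted: 622, 787, 1106, 1290, 1340, 1663, 2351, 2606, 2895, 2932, 3263.
n = 11.
Position = ⌈15/100 · 11⌉ = ⌈1.65⌉ = 2.
The value at rank 2 is 787.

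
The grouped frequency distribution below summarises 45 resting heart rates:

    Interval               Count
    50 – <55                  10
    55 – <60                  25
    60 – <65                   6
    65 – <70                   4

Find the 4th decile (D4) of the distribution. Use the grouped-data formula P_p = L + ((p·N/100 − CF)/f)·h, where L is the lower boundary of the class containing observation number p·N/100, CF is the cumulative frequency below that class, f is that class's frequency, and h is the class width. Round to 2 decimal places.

56.60

N = 45; target position k = 40/100 · 45 = 18.
Cumulative frequencies: 10, 35, 41, 45.
Observation 18 falls in the class 55 – <60.
L = 55, CF = 10, f = 25, h = 5.
P40 = 55 + ((18 − 10)/25)·5 = 55 + 1.6 = 56.6.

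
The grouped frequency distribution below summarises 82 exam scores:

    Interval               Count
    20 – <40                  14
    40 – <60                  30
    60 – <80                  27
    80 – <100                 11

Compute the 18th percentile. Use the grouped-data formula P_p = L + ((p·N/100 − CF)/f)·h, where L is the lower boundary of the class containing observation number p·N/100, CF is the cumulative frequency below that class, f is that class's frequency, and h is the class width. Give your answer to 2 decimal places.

N = 82; target position k = 18/100 · 82 = 14.76.
Cumulative frequencies: 14, 44, 71, 82.
Observation 14.76 falls in the class 40 – <60.
L = 40, CF = 14, f = 30, h = 20.
P18 = 40 + ((14.76 − 14)/30)·20 = 40 + 0.506667 = 40.5067.

40.51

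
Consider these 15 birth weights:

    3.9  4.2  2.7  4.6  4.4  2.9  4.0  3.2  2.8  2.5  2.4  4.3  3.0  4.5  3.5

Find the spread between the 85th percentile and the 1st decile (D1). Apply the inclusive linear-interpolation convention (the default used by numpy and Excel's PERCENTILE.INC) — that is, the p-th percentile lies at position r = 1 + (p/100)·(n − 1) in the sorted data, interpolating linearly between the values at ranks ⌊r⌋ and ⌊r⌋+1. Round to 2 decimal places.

Sorted: 2.4, 2.5, 2.7, 2.8, 2.9, 3.0, 3.2, 3.5, 3.9, 4.0, 4.2, 4.3, 4.4, 4.5, 4.6.
n = 15.
P10: r = 2.4; ranks 2–3 are 2.5, 2.7; interpolating gives 2.58.
P85: r = 12.9; ranks 12–13 are 4.3, 4.4; interpolating gives 4.39.
Difference: 4.39 − 2.58 = 1.81.

1.81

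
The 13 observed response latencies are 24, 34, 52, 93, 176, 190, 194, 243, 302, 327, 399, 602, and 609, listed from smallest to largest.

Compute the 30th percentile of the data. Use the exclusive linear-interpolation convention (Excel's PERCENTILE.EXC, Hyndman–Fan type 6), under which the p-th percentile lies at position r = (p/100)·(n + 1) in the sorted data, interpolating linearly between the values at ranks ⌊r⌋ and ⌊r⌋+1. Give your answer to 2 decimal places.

109.60

n = 13.
r = (30/100)·(13 + 1) = 4.2.
Rank 4 is 93 and rank 5 is 176.
Interpolate: 93 + 0.2·(176 − 93) = 93 + 0.2·83 = 109.6.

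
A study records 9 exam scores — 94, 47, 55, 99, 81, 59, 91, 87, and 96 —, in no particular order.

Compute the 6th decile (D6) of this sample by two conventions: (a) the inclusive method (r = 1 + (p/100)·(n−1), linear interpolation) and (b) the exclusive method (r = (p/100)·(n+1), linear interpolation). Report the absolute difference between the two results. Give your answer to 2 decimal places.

Sorted: 47, 55, 59, 81, 87, 91, 94, 96, 99.
n = 9.
(a) r = 5.8; between ranks 5 (87) and 6 (91): 90.2.
(b) r = 6 → value at rank 6 = 91.
|90.2 − 91| = 0.8.

0.80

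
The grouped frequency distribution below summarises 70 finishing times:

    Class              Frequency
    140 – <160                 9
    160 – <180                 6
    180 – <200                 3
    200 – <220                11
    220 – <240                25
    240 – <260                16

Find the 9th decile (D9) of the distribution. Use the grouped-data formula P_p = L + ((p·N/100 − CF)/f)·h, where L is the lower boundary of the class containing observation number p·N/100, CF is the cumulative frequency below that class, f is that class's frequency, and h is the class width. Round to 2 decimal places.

251.25

N = 70; target position k = 90/100 · 70 = 63.
Cumulative frequencies: 9, 15, 18, 29, 54, 70.
Observation 63 falls in the class 240 – <260.
L = 240, CF = 54, f = 16, h = 20.
P90 = 240 + ((63 − 54)/16)·20 = 240 + 11.25 = 251.25.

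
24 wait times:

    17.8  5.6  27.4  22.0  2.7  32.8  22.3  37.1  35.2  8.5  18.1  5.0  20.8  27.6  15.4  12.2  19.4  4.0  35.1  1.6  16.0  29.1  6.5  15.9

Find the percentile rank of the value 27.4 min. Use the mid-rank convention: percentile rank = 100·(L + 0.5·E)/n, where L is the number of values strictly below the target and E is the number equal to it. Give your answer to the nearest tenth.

72.9

Sorted: 1.6, 2.7, 4.0, 5.0, 5.6, 6.5, 8.5, 12.2, 15.4, 15.9, 16.0, 17.8, 18.1, 19.4, 20.8, 22.0, 22.3, 27.4, 27.6, 29.1, 32.8, 35.1, 35.2, 37.1.
Count below 27.4: L = 17; count equal: E = 1; n = 24.
Percentile rank = 100·(17 + 0.5·1)/24 = 100·17.5/24 = 72.92.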